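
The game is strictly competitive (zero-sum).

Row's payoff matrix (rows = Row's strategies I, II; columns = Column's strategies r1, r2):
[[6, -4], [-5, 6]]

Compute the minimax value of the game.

16/21

Row minima are -4 and -5, so Row's maximin is -4; column maxima are 6 and 6, so Column's minimax is 6. These differ, so the equilibrium is in mixed strategies.
Let Row play I with probability p. Column is indifferent when 6p − 5(1−p) = −4p + 6(1−p), giving p = 11/21.
Let Column play r1 with probability q. Row is indifferent when 6q − 4(1−q) = −5q + 6(1−q), giving q = 10/21.
The value is 6·(10/21) + (-4)·(11/21) = 16/21.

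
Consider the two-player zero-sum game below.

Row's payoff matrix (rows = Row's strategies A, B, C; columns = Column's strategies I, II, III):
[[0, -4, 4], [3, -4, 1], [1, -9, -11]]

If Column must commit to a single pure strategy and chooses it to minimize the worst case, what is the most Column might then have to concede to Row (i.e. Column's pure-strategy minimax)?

The worst case (largest entry) in each column is I: 3, II: -4, III: 4.
The best (smallest) of these is -4.

-4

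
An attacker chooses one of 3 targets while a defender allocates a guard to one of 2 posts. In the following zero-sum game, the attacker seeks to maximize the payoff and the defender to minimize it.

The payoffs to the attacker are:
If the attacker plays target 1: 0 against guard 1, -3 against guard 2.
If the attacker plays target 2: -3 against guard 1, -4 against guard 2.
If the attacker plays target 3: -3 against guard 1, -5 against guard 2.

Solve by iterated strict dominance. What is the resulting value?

-3

Column guard 1 is strictly dominated by guard 2 for the defender (-3<0, -4<-3, -5<-3); eliminate guard 1.
Row target 2 is strictly dominated by row target 1 (-3>-4); eliminate target 2.
Row target 3 is strictly dominated by row target 1 (-3>-5); eliminate target 3.
Only (target 1, guard 2) remains, with payoff -3.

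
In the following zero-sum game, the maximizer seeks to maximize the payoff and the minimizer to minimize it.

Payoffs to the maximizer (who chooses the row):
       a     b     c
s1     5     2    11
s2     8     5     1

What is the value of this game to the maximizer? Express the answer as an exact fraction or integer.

53/13

Column a is strictly dominated by b for the minimizer (it gives the maximizer more in every row).
The remaining 2×2 game on (s1, s2) × (b, c) has no saddle point. Let the maximizer play s1 with probability p; indifference gives 2p + 5(1−p) = 11p + (1−p), so p = 4/13.
Similarly the minimizer's optimal q on b is 10/13, and the value is 2·(10/13) + (11)·(3/13) = 53/13.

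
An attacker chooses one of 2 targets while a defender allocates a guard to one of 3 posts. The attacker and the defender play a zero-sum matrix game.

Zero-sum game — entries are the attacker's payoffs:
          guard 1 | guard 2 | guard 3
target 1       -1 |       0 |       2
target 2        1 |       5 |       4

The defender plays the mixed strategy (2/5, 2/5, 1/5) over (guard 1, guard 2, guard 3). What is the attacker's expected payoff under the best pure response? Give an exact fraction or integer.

16/5

target 1: (-1)·(2/5) + (0)·(2/5) + (2)·(1/5) = 0.
target 2: (1)·(2/5) + (5)·(2/5) + (4)·(1/5) = 16/5.
The best pure response is target 2 with expected payoff 16/5.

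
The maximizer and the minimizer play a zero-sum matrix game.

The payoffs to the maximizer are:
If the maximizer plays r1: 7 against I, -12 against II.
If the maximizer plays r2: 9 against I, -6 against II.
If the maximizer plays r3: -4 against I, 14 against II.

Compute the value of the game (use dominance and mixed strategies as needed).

Row r1 is strictly dominated by row r2, so the maximizer never plays it.
The remaining 2×2 game on (r2, r3) × (I, II) has no saddle point. Let the maximizer play r2 with probability p; indifference gives 9p − 4(1−p) = −6p + 14(1−p), so p = 6/11.
Similarly the minimizer's optimal q on I is 20/33, and the value is 9·(20/33) + (-6)·(13/33) = 34/11.

34/11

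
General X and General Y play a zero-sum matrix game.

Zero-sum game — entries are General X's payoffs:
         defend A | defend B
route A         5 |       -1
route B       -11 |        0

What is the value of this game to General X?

-11/17

Row minima are -1 and -11, so General X's maximin is -1; column maxima are 5 and 0, so General Y's minimax is 0. These differ, so the equilibrium is in mixed strategies.
Let General X play route A with probability p. General Y is indifferent when 5p − 11(1−p) = −p, giving p = 11/17.
Let General Y play defend A with probability q. General X is indifferent when 5q − (1−q) = −11q, giving q = 1/17.
The value is 5·(1/17) + (-1)·(16/17) = -11/17.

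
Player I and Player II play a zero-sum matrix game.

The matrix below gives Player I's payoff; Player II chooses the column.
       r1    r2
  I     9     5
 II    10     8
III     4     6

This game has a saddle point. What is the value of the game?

Row minima: 5, 8, 4 → Player I's maximin is 8.
Column maxima: 10, 8 → Player II's minimax is 8.
They coincide at (II, r2), so the value is 8.

8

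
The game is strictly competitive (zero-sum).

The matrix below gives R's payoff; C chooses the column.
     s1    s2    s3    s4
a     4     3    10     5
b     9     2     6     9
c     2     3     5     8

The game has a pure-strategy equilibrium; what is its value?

3

Row minima: 3, 2, 2 → R's maximin is 3.
Column maxima: 9, 3, 10, 9 → C's minimax is 3.
They coincide at (a, s2), so the value is 3.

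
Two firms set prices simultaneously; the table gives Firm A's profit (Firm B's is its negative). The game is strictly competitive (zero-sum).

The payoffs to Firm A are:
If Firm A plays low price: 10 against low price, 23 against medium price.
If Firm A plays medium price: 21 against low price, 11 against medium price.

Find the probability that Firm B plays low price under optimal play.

12/23

Row minima are 10 and 11, so Firm A's maximin is 11; column maxima are 21 and 23, so Firm B's minimax is 21. These differ, so the equilibrium is in mixed strategies.
Let Firm B play low price with probability q. Firm A is indifferent when 10q + 23(1−q) = 21q + 11(1−q), giving q = 12/23.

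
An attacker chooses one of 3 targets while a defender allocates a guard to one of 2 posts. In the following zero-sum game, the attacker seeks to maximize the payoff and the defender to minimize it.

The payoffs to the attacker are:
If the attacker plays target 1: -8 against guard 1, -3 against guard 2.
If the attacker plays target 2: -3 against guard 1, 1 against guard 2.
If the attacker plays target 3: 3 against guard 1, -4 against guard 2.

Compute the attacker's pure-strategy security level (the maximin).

-3

The worst-case payoff for each row is target 1: -8, target 2: -3, target 3: -4.
The best of these is -3.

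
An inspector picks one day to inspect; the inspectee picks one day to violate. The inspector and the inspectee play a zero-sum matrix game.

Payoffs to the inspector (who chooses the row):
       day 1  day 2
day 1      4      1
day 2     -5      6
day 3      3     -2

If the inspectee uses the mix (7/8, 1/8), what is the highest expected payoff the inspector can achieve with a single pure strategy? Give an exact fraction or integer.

29/8

day 1: (4)·(7/8) + (1)·(1/8) = 29/8.
day 2: (-5)·(7/8) + (6)·(1/8) = -29/8.
day 3: (3)·(7/8) + (-2)·(1/8) = 19/8.
The best pure response is day 1 with expected payoff 29/8.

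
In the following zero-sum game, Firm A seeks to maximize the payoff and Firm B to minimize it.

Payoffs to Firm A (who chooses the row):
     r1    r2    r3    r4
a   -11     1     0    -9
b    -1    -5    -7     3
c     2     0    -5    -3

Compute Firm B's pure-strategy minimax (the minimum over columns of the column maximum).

The worst case (largest entry) in each column is r1: 2, r2: 1, r3: 0, r4: 3.
The best (smallest) of these is 0.

0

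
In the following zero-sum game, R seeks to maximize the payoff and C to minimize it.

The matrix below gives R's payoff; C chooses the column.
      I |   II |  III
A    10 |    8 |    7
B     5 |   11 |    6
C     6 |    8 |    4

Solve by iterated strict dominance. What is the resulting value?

Column II is strictly dominated by III for C (7<8, 6<11, 4<8); eliminate II.
Row C is strictly dominated by row A (10>6, 7>4); eliminate C.
Row B is strictly dominated by row A (10>5, 7>6); eliminate B.
Column I is strictly dominated by III for C (7<10); eliminate I.
Only (A, III) remains, with payoff 7.

7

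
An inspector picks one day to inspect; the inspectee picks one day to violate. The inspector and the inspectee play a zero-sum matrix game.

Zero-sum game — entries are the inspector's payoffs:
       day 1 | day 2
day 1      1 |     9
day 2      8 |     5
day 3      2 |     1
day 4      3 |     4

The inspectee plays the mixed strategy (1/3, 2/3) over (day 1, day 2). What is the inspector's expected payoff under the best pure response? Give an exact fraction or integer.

19/3

day 1: (1)·(1/3) + (9)·(2/3) = 19/3.
day 2: (8)·(1/3) + (5)·(2/3) = 6.
day 3: (2)·(1/3) + (1)·(2/3) = 4/3.
day 4: (3)·(1/3) + (4)·(2/3) = 11/3.
The best pure response is day 1 with expected payoff 19/3.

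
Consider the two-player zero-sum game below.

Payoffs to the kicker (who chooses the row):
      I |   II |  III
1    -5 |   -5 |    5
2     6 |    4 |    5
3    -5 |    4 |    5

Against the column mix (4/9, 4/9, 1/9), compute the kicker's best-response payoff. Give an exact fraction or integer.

1: (-5)·(4/9) + (-5)·(4/9) + (5)·(1/9) = -35/9.
2: (6)·(4/9) + (4)·(4/9) + (5)·(1/9) = 5.
3: (-5)·(4/9) + (4)·(4/9) + (5)·(1/9) = 1/9.
The best pure response is 2 with expected payoff 5.

5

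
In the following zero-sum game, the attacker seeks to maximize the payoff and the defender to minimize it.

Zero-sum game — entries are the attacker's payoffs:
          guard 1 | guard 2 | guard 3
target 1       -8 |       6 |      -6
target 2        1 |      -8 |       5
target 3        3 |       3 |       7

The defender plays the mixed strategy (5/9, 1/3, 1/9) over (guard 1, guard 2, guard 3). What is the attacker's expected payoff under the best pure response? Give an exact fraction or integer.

31/9

target 1: (-8)·(5/9) + (6)·(1/3) + (-6)·(1/9) = -28/9.
target 2: (1)·(5/9) + (-8)·(1/3) + (5)·(1/9) = -14/9.
target 3: (3)·(5/9) + (3)·(1/3) + (7)·(1/9) = 31/9.
The best pure response is target 3 with expected payoff 31/9.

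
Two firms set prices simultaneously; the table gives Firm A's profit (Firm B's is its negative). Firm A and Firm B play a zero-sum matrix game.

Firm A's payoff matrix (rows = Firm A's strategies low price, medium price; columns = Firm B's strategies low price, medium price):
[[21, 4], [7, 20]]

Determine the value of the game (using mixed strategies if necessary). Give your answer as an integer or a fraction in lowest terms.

196/15

Row minima are 4 and 7, so Firm A's maximin is 7; column maxima are 21 and 20, so Firm B's minimax is 20. These differ, so the equilibrium is in mixed strategies.
Let Firm A play low price with probability p. Firm B is indifferent when 21p + 7(1−p) = 4p + 20(1−p), giving p = 13/30.
Let Firm B play low price with probability q. Firm A is indifferent when 21q + 4(1−q) = 7q + 20(1−q), giving q = 8/15.
The value is 21·(8/15) + (4)·(7/15) = 196/15.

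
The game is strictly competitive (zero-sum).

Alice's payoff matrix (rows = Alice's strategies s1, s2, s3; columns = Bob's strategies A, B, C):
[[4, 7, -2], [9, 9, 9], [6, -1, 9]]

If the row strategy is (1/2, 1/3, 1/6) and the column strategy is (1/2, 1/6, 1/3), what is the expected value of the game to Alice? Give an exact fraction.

Against (1/2, 1/6, 1/3), each row's expected payoff is s1: 5/2; s2: 9; s3: 35/6.
Taking the (1/2, 1/3, 1/6)-weighted average: (1/2)·(5/2) + (1/3)·(9) + (1/6)·(35/6) = 47/9.

47/9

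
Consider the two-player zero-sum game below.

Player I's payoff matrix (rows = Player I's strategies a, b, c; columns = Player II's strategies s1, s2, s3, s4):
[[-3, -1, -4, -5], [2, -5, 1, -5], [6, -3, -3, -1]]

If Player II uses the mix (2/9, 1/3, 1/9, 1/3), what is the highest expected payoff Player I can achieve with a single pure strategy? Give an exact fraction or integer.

-1/3

a: (-3)·(2/9) + (-1)·(1/3) + (-4)·(1/9) + (-5)·(1/3) = -28/9.
b: (2)·(2/9) + (-5)·(1/3) + (1)·(1/9) + (-5)·(1/3) = -25/9.
c: (6)·(2/9) + (-3)·(1/3) + (-3)·(1/9) + (-1)·(1/3) = -1/3.
The best pure response is c with expected payoff -1/3.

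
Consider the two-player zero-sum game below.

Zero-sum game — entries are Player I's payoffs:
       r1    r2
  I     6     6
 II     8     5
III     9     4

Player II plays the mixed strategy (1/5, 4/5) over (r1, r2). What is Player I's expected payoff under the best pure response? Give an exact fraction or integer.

6

I: (6)·(1/5) + (6)·(4/5) = 6.
II: (8)·(1/5) + (5)·(4/5) = 28/5.
III: (9)·(1/5) + (4)·(4/5) = 5.
The best pure response is I with expected payoff 6.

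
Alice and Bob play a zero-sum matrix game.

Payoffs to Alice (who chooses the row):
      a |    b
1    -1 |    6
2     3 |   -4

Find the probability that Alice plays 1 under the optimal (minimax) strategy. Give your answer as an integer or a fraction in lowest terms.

Row minima are -1 and -4, so Alice's maximin is -1; column maxima are 3 and 6, so Bob's minimax is 3. These differ, so the equilibrium is in mixed strategies.
Let Alice play 1 with probability p. Bob is indifferent when −p + 3(1−p) = 6p − 4(1−p), giving p = 1/2.

1/2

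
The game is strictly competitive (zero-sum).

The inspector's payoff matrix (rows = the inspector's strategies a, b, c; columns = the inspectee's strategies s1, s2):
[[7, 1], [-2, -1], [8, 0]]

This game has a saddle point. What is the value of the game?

Row minima: 1, -2, 0 → the inspector's maximin is 1.
Column maxima: 8, 1 → the inspectee's minimax is 1.
They coincide at (a, s2), so the value is 1.

1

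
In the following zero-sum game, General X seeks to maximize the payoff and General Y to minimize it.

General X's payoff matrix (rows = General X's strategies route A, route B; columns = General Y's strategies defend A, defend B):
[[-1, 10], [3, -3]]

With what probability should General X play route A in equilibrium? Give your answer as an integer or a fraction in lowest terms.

6/17

Row minima are -1 and -3, so General X's maximin is -1; column maxima are 3 and 10, so General Y's minimax is 3. These differ, so the equilibrium is in mixed strategies.
Let General X play route A with probability p. General Y is indifferent when −p + 3(1−p) = 10p − 3(1−p), giving p = 6/17.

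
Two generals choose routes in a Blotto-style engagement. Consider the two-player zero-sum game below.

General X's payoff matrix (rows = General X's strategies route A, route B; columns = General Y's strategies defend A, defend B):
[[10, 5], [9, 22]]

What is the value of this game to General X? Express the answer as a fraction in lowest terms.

175/18

Row minima are 5 and 9, so General X's maximin is 9; column maxima are 10 and 22, so General Y's minimax is 10. These differ, so the equilibrium is in mixed strategies.
Let General X play route A with probability p. General Y is indifferent when 10p + 9(1−p) = 5p + 22(1−p), giving p = 13/18.
Let General Y play defend A with probability q. General X is indifferent when 10q + 5(1−q) = 9q + 22(1−q), giving q = 17/18.
The value is 10·(17/18) + (5)·(1/18) = 175/18.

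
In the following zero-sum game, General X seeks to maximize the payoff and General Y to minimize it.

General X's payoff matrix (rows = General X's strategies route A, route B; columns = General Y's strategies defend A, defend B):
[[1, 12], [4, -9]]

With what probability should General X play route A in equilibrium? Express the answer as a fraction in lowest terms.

Row minima are 1 and -9, so General X's maximin is 1; column maxima are 4 and 12, so General Y's minimax is 4. These differ, so the equilibrium is in mixed strategies.
Let General X play route A with probability p. General Y is indifferent when p + 4(1−p) = 12p − 9(1−p), giving p = 13/24.

13/24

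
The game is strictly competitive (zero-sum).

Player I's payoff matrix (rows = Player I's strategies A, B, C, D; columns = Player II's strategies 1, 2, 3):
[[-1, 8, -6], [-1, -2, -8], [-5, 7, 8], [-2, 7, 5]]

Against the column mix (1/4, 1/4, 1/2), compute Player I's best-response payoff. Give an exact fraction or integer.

A: (-1)·(1/4) + (8)·(1/4) + (-6)·(1/2) = -5/4.
B: (-1)·(1/4) + (-2)·(1/4) + (-8)·(1/2) = -19/4.
C: (-5)·(1/4) + (7)·(1/4) + (8)·(1/2) = 9/2.
D: (-2)·(1/4) + (7)·(1/4) + (5)·(1/2) = 15/4.
The best pure response is C with expected payoff 9/2.

9/2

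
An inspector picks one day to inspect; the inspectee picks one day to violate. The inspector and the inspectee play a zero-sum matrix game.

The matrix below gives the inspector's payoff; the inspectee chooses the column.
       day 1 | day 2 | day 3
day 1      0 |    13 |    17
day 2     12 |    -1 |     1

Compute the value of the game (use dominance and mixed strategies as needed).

Column day 3 is strictly dominated by day 2 for the inspectee (it gives the inspector more in every row).
The remaining 2×2 game on (day 1, day 2) × (day 1, day 2) has no saddle point. Let the inspector play day 1 with probability p; indifference gives 12(1−p) = 13p − (1−p), so p = 1/2.
Similarly the inspectee's optimal q on day 1 is 7/13, and the value is 0·(7/13) + (13)·(6/13) = 6.

6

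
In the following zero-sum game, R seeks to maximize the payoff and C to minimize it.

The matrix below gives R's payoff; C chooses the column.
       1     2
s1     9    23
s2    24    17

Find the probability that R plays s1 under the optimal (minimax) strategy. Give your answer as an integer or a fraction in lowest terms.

1/3

Row minima are 9 and 17, so R's maximin is 17; column maxima are 24 and 23, so C's minimax is 23. These differ, so the equilibrium is in mixed strategies.
Let R play s1 with probability p. C is indifferent when 9p + 24(1−p) = 23p + 17(1−p), giving p = 1/3.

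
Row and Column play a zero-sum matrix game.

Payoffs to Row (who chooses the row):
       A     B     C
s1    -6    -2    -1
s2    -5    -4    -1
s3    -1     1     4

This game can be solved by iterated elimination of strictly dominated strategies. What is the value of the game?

Column B is strictly dominated by A for Column (-6<-2, -5<-4, -1<1); eliminate B.
Row s2 is strictly dominated by row s3 (-1>-5, 4>-1); eliminate s2.
Column C is strictly dominated by A for Column (-6<-1, -1<4); eliminate C.
Row s1 is strictly dominated by row s3 (-1>-6); eliminate s1.
Only (s3, A) remains, with payoff -1.

-1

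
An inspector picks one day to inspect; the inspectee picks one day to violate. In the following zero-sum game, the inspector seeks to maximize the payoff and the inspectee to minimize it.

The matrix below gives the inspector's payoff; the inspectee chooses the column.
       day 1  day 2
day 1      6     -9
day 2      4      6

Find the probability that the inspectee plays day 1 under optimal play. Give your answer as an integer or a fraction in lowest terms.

15/17

Row minima are -9 and 4, so the inspector's maximin is 4; column maxima are 6 and 6, so the inspectee's minimax is 6. These differ, so the equilibrium is in mixed strategies.
Let the inspectee play day 1 with probability q. The inspector is indifferent when 6q − 9(1−q) = 4q + 6(1−q), giving q = 15/17.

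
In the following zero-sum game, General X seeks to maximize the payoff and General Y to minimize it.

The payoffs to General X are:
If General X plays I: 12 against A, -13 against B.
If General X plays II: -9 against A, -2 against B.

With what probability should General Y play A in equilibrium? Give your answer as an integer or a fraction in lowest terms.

Row minima are -13 and -9, so General X's maximin is -9; column maxima are 12 and -2, so General Y's minimax is -2. These differ, so the equilibrium is in mixed strategies.
Let General Y play A with probability q. General X is indifferent when 12q − 13(1−q) = −9q − 2(1−q), giving q = 11/32.

11/32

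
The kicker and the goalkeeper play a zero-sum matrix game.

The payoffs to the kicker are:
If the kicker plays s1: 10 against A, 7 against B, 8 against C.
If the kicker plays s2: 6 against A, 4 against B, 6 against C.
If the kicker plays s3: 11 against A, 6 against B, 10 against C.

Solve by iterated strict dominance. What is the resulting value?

7

Row s2 is strictly dominated by row s1 (10>6, 7>4, 8>6); eliminate s2.
Column C is strictly dominated by B for the goalkeeper (7<8, 6<10); eliminate C.
Column A is strictly dominated by B for the goalkeeper (7<10, 6<11); eliminate A.
Row s3 is strictly dominated by row s1 (7>6); eliminate s3.
Only (s1, B) remains, with payoff 7.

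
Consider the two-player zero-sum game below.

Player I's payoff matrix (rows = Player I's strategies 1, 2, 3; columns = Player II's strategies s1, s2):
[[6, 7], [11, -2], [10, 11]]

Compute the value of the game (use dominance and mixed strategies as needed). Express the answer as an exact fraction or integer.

141/14

Row 1 is strictly dominated by row 3, so Player I never plays it.
The remaining 2×2 game on (2, 3) × (s1, s2) has no saddle point. Let Player I play 2 with probability p; indifference gives 11p + 10(1−p) = −2p + 11(1−p), so p = 1/14.
Similarly Player II's optimal q on s1 is 13/14, and the value is 11·(13/14) + (-2)·(1/14) = 141/14.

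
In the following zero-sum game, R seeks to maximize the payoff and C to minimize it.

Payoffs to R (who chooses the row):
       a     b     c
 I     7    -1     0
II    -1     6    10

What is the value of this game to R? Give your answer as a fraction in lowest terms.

41/15

Column c is strictly dominated by b for C (it gives R more in every row).
The remaining 2×2 game on (I, II) × (a, b) has no saddle point. Let R play I with probability p; indifference gives 7p − (1−p) = −p + 6(1−p), so p = 7/15.
Similarly C's optimal q on a is 7/15, and the value is 7·(7/15) + (-1)·(8/15) = 41/15.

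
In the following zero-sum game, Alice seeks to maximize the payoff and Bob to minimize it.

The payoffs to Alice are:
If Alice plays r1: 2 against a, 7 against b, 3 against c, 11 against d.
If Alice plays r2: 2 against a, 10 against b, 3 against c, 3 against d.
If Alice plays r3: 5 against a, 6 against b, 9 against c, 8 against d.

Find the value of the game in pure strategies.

5

Row minima: 2, 2, 5 → Alice's maximin is 5.
Column maxima: 5, 10, 9, 11 → Bob's minimax is 5.
They coincide at (r3, a), so the value is 5.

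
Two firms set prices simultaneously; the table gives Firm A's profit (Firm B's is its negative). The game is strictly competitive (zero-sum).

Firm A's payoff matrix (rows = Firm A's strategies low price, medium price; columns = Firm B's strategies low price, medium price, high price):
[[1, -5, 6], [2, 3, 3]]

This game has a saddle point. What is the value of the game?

2

Row minima: -5, 2 → Firm A's maximin is 2.
Column maxima: 2, 3, 6 → Firm B's minimax is 2.
They coincide at (medium price, low price), so the value is 2.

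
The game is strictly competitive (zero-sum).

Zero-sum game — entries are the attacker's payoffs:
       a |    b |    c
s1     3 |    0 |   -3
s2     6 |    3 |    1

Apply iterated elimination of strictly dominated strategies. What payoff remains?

1

Row s1 is strictly dominated by row s2 (6>3, 3>0, 1>-3); eliminate s1.
Column b is strictly dominated by c for the defender (1<3); eliminate b.
Column a is strictly dominated by c for the defender (1<6); eliminate a.
Only (s2, c) remains, with payoff 1.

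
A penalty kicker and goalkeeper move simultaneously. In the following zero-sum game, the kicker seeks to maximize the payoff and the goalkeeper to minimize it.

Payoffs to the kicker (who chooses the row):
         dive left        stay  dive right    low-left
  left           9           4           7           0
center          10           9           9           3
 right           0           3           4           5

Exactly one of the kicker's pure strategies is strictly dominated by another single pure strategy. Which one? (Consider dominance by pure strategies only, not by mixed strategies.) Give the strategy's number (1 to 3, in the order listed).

Compare left with center: 10 > 9, 9 > 4, 9 > 7, 3 > 0.
So center strictly dominates left for the kicker; left is strictly dominated.

1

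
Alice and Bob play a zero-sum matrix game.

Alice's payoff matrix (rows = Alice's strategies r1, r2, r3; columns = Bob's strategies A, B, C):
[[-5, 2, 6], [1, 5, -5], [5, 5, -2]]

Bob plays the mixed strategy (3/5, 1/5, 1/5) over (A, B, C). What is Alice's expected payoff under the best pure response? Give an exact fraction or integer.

r1: (-5)·(3/5) + (2)·(1/5) + (6)·(1/5) = -7/5.
r2: (1)·(3/5) + (5)·(1/5) + (-5)·(1/5) = 3/5.
r3: (5)·(3/5) + (5)·(1/5) + (-2)·(1/5) = 18/5.
The best pure response is r3 with expected payoff 18/5.

18/5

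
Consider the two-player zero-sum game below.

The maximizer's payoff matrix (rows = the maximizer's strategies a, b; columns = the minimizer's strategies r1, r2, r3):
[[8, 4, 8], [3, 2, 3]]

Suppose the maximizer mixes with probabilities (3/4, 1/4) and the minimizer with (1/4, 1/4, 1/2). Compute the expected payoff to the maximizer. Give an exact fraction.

95/16

Against (1/4, 1/4, 1/2), each row's expected payoff is a: 7; b: 11/4.
Taking the (3/4, 1/4)-weighted average: (3/4)·(7) + (1/4)·(11/4) = 95/16.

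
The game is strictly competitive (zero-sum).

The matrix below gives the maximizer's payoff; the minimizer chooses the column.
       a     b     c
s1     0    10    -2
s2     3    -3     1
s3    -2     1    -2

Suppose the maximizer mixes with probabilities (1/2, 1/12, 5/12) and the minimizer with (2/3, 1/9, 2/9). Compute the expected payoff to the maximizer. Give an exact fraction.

Against (2/3, 1/9, 2/9), each row's expected payoff is s1: 2/3; s2: 17/9; s3: -5/3.
Taking the (1/2, 1/12, 5/12)-weighted average: (1/2)·(2/3) + (1/12)·(17/9) + (5/12)·(-5/3) = -11/54.

-11/54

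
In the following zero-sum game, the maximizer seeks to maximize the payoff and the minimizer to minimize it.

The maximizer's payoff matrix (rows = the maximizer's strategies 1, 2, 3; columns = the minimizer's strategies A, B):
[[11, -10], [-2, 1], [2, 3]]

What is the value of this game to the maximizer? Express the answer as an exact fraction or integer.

53/22

Row 2 is strictly dominated by row 3, so the maximizer never plays it.
The remaining 2×2 game on (1, 3) × (A, B) has no saddle point. Let the maximizer play 1 with probability p; indifference gives 11p + 2(1−p) = −10p + 3(1−p), so p = 1/22.
Similarly the minimizer's optimal q on A is 13/22, and the value is 11·(13/22) + (-10)·(9/22) = 53/22.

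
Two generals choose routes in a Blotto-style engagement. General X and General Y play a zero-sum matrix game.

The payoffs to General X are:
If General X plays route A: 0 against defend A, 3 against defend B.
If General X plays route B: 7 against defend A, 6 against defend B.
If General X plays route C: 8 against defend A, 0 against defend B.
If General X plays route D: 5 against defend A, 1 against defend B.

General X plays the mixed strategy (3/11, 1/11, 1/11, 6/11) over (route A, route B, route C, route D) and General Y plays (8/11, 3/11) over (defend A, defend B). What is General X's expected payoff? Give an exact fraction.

423/121

Against (8/11, 3/11), each row's expected payoff is route A: 9/11; route B: 74/11; route C: 64/11; route D: 43/11.
Taking the (3/11, 1/11, 1/11, 6/11)-weighted average: (3/11)·(9/11) + (1/11)·(74/11) + (1/11)·(64/11) + (6/11)·(43/11) = 423/121.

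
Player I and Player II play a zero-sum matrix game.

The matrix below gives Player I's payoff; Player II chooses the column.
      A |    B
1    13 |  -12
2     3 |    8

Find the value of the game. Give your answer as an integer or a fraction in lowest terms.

Row minima are -12 and 3, so Player I's maximin is 3; column maxima are 13 and 8, so Player II's minimax is 8. These differ, so the equilibrium is in mixed strategies.
Let Player I play 1 with probability p. Player II is indifferent when 13p + 3(1−p) = −12p + 8(1−p), giving p = 1/6.
Let Player II play A with probability q. Player I is indifferent when 13q − 12(1−q) = 3q + 8(1−q), giving q = 2/3.
The value is 13·(2/3) + (-12)·(1/3) = 14/3.

14/3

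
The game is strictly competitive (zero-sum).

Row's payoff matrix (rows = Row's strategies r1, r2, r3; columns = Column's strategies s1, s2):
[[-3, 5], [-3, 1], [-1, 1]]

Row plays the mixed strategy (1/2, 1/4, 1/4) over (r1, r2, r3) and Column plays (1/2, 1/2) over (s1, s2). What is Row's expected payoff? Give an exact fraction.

Against (1/2, 1/2), each row's expected payoff is r1: 1; r2: -1; r3: 0.
Taking the (1/2, 1/4, 1/4)-weighted average: (1/2)·(1) + (1/4)·(-1) + (1/4)·(0) = 1/4.

1/4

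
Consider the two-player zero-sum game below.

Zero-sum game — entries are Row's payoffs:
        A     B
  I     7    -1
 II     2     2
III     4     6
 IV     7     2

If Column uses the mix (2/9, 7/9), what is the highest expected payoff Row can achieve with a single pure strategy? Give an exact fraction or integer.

50/9

I: (7)·(2/9) + (-1)·(7/9) = 7/9.
II: (2)·(2/9) + (2)·(7/9) = 2.
III: (4)·(2/9) + (6)·(7/9) = 50/9.
IV: (7)·(2/9) + (2)·(7/9) = 28/9.
The best pure response is III with expected payoff 50/9.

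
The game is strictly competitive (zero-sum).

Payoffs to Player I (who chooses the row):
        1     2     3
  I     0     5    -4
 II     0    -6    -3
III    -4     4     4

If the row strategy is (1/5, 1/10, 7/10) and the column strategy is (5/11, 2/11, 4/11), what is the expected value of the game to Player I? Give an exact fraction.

-4/55

Against (5/11, 2/11, 4/11), each row's expected payoff is I: -6/11; II: -24/11; III: 4/11.
Taking the (1/5, 1/10, 7/10)-weighted average: (1/5)·(-6/11) + (1/10)·(-24/11) + (7/10)·(4/11) = -4/55.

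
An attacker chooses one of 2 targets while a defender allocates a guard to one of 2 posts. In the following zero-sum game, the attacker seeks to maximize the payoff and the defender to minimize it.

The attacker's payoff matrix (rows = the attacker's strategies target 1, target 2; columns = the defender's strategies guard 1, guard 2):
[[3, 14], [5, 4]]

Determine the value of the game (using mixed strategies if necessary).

Row minima are 3 and 4, so the attacker's maximin is 4; column maxima are 5 and 14, so the defender's minimax is 5. These differ, so the equilibrium is in mixed strategies.
Let the attacker play target 1 with probability p. The defender is indifferent when 3p + 5(1−p) = 14p + 4(1−p), giving p = 1/12.
Let the defender play guard 1 with probability q. The attacker is indifferent when 3q + 14(1−q) = 5q + 4(1−q), giving q = 5/6.
The value is 3·(5/6) + (14)·(1/6) = 29/6.

29/6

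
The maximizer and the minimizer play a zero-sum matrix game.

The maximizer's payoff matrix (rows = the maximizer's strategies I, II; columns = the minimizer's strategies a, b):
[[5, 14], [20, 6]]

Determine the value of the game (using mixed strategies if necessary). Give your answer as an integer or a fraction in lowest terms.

250/23

Row minima are 5 and 6, so the maximizer's maximin is 6; column maxima are 20 and 14, so the minimizer's minimax is 14. These differ, so the equilibrium is in mixed strategies.
Let the maximizer play I with probability p. The minimizer is indifferent when 5p + 20(1−p) = 14p + 6(1−p), giving p = 14/23.
Let the minimizer play a with probability q. The maximizer is indifferent when 5q + 14(1−q) = 20q + 6(1−q), giving q = 8/23.
The value is 5·(8/23) + (14)·(15/23) = 250/23.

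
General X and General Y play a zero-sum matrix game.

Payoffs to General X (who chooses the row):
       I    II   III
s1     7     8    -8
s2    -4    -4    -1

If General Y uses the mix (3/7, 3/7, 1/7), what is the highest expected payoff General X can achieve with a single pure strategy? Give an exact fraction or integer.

s1: (7)·(3/7) + (8)·(3/7) + (-8)·(1/7) = 37/7.
s2: (-4)·(3/7) + (-4)·(3/7) + (-1)·(1/7) = -25/7.
The best pure response is s1 with expected payoff 37/7.

37/7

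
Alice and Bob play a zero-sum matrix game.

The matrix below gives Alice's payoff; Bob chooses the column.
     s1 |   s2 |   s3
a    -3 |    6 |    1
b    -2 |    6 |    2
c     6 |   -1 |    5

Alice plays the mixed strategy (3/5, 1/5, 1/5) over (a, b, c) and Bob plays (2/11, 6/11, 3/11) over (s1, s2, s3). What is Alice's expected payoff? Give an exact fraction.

158/55

Against (2/11, 6/11, 3/11), each row's expected payoff is a: 3; b: 38/11; c: 21/11.
Taking the (3/5, 1/5, 1/5)-weighted average: (3/5)·(3) + (1/5)·(38/11) + (1/5)·(21/11) = 158/55.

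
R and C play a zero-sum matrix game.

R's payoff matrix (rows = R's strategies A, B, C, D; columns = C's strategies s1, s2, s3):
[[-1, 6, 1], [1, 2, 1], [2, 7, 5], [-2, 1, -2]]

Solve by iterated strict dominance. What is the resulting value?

2

Row B is strictly dominated by row C (2>1, 7>2, 5>1); eliminate B.
Row A is strictly dominated by row C (2>-1, 7>6, 5>1); eliminate A.
Column s2 is strictly dominated by s1 for C (2<7, -2<1); eliminate s2.
Row D is strictly dominated by row C (2>-2, 5>-2); eliminate D.
Column s3 is strictly dominated by s1 for C (2<5); eliminate s3.
Only (C, s1) remains, with payoff 2.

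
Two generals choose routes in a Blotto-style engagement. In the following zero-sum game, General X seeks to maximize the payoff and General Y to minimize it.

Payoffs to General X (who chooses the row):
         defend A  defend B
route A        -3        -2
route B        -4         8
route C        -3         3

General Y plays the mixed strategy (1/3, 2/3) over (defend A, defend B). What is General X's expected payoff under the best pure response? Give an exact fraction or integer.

route A: (-3)·(1/3) + (-2)·(2/3) = -7/3.
route B: (-4)·(1/3) + (8)·(2/3) = 4.
route C: (-3)·(1/3) + (3)·(2/3) = 1.
The best pure response is route B with expected payoff 4.

4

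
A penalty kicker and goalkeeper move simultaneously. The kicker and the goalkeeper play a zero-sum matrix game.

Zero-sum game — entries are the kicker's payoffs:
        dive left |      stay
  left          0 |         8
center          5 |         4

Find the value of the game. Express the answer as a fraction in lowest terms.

Row minima are 0 and 4, so the kicker's maximin is 4; column maxima are 5 and 8, so the goalkeeper's minimax is 5. These differ, so the equilibrium is in mixed strategies.
Let the kicker play left with probability p. The goalkeeper is indifferent when 5(1−p) = 8p + 4(1−p), giving p = 1/9.
Let the goalkeeper play dive left with probability q. The kicker is indifferent when 8(1−q) = 5q + 4(1−q), giving q = 4/9.
The value is 0·(4/9) + (8)·(5/9) = 40/9.

40/9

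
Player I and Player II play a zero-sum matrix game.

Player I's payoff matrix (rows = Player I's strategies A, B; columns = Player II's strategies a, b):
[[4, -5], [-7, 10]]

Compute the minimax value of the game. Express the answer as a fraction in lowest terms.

Row minima are -5 and -7, so Player I's maximin is -5; column maxima are 4 and 10, so Player II's minimax is 4. These differ, so the equilibrium is in mixed strategies.
Let Player I play A with probability p. Player II is indifferent when 4p − 7(1−p) = −5p + 10(1−p), giving p = 17/26.
Let Player II play a with probability q. Player I is indifferent when 4q − 5(1−q) = −7q + 10(1−q), giving q = 15/26.
The value is 4·(15/26) + (-5)·(11/26) = 5/26.

5/26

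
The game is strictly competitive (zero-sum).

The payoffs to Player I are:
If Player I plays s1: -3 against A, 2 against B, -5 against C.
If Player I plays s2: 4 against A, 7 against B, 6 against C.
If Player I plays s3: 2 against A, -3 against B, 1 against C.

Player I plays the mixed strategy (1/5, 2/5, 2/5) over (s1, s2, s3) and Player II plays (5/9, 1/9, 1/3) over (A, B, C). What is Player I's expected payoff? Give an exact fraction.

Against (5/9, 1/9, 1/3), each row's expected payoff is s1: -28/9; s2: 5; s3: 10/9.
Taking the (1/5, 2/5, 2/5)-weighted average: (1/5)·(-28/9) + (2/5)·(5) + (2/5)·(10/9) = 82/45.

82/45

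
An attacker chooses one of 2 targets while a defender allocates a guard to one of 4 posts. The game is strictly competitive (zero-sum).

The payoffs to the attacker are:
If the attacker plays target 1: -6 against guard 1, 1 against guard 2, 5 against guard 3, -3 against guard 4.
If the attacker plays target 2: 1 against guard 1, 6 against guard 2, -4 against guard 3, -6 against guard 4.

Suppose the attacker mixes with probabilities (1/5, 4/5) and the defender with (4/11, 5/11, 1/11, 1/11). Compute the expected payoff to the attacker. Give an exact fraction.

Against (4/11, 5/11, 1/11, 1/11), each row's expected payoff is target 1: -17/11; target 2: 24/11.
Taking the (1/5, 4/5)-weighted average: (1/5)·(-17/11) + (4/5)·(24/11) = 79/55.

79/55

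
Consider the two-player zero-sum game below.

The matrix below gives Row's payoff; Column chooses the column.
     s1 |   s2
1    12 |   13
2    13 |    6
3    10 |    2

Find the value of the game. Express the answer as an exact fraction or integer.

97/8

Row 3 is strictly dominated by row 2, so Row never plays it.
The remaining 2×2 game on (1, 2) × (s1, s2) has no saddle point. Let Row play 1 with probability p; indifference gives 12p + 13(1−p) = 13p + 6(1−p), so p = 7/8.
Similarly Column's optimal q on s1 is 7/8, and the value is 12·(7/8) + (13)·(1/8) = 97/8.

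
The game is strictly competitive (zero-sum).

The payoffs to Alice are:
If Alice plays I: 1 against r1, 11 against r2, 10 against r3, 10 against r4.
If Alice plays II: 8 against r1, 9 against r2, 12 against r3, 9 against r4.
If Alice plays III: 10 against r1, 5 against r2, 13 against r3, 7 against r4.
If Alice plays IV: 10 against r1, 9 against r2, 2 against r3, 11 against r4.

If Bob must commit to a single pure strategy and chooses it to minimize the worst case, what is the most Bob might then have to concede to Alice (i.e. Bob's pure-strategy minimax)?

The worst case (largest entry) in each column is r1: 10, r2: 11, r3: 13, r4: 11.
The best (smallest) of these is 10.

10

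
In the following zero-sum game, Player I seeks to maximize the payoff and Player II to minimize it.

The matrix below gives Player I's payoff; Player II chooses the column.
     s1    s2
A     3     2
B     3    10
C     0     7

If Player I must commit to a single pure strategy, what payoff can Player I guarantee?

3

The worst-case payoff for each row is A: 2, B: 3, C: 0.
The best of these is 3.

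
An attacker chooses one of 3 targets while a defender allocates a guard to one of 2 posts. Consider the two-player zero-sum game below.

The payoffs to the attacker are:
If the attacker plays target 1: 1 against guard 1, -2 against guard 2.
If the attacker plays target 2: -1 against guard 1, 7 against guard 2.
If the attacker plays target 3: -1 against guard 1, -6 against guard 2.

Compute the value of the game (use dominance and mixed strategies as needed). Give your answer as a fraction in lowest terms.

Row target 3 is strictly dominated by row target 1, so the attacker never plays it.
The remaining 2×2 game on (target 1, target 2) × (guard 1, guard 2) has no saddle point. Let the attacker play target 1 with probability p; indifference gives p − (1−p) = −2p + 7(1−p), so p = 8/11.
Similarly the defender's optimal q on guard 1 is 9/11, and the value is 1·(9/11) + (-2)·(2/11) = 5/11.

5/11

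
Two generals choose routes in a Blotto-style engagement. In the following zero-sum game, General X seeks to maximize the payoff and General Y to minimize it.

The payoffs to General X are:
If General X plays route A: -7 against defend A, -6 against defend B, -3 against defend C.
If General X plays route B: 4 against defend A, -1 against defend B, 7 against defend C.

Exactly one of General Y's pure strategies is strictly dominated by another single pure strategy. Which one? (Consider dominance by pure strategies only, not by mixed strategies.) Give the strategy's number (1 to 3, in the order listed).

3

General Y prefers columns that give General X less. Compare defend C with defend A: -7 < -3, 4 < 7.
So defend A strictly dominates defend C for General Y; defend C is strictly dominated.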